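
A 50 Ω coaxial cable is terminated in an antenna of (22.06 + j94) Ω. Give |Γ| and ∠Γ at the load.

Γ = (Z_L − Z_0)/(Z_L + Z_0) = (-27.94 + j94)/(72.06 + j94)
|Γ| = 98.1/118 = 0.828

Γ ≈ 0.828 ∠ 54°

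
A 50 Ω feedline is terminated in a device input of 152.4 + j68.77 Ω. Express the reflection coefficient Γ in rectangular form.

Γ ≈ 0.557 + j0.15

Γ = (Z_L − Z_0)/(Z_L + Z_0) = (102.4 + j68.77)/(202.4 + j68.77)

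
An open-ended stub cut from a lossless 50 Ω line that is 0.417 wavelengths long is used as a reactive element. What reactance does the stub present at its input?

βl = 2π × 0.417 = 150°
tan(βl) = -0.575
For an open-ended stub, Z_in = −jZ_0·cot(βl) = −jZ_0/tan(βl)

X_in ≈ 87 Ω (inductive)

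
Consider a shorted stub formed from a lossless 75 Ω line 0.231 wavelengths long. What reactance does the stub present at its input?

X_in ≈ 625 Ω (inductive)

βl = 2π × 0.231 = 83.2°
tan(βl) = 8.34
For a shorted stub, Z_in = jZ_0·tan(βl)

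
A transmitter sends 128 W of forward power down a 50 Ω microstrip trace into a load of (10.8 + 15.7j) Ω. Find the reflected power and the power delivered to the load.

P_reflected ≈ 57.9 W; P_delivered ≈ 70.1 W

|Γ| = |(-39.2 + j15.7)/(60.8 + j15.7)| = 0.672
|Γ|² = 0.452
P_refl = |Γ|²·P_inc = 57.9 W, P_del = (1 − |Γ|²)·P_inc = 70.1 W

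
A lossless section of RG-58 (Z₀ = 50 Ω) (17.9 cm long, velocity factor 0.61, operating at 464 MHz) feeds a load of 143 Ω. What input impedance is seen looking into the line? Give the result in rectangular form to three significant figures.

Z_in ≈ 90.1 + j62 Ω

λ = v/f = 0.61·c / 464 MHz = 0.394 m
βl = 2π·l/λ = 2π × 0.454 = 163°
tan(βl) = tan(163°) = -0.298
Z_in = Z_0·(Z_L + jZ_0·tanβl)/(Z_0 + jZ_L·tanβl)
     = 50·(143 − j14.9)/(50 − j42.7)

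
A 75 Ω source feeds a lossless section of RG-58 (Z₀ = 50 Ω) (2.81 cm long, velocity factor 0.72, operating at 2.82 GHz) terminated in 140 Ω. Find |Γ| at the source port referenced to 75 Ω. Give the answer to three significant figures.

λ = v/f = 0.72·c / 2.82 GHz = 0.0766 m
βl = 2π·l/λ = 2π × 0.367 = 132°
tan(βl) = -1.11
Z_in = Z_0·(Z_L + jZ_0·tanβl)/(Z_0 + jZ_L·tanβl) = 29.4 + j35.7 Ω
Γ_s = (Z_in − Z_s)/(Z_in + Z_s) = (-45.6 + j35.7)/(104 + j35.7), |Γ_s| = 0.525

|Γ| ≈ 0.525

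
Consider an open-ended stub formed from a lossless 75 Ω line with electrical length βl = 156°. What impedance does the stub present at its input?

tan(βl) = -0.445
For an open-ended stub, Z_in = −jZ_0·cot(βl) = −jZ_0/tan(βl)

Z_in ≈ +j168 Ω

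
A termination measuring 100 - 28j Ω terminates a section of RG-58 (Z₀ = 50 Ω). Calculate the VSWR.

Γ = (Z_L − Z_0)/(Z_L + Z_0) = (50 − j28)/(150 − j28)
|Γ| = 57.3/153 = 0.376
VSWR = (1 + |Γ|)/(1 − |Γ|) = 1.38/0.624

VSWR ≈ 2.2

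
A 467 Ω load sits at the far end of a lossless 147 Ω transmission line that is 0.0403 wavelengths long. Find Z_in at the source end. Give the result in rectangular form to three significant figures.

βl = 2π × 0.0403 = 14.5°
tan(βl) = tan(14.5°) = 0.259
Z_in = Z_0·(Z_L + jZ_0·tanβl)/(Z_0 + jZ_L·tanβl)
     = 147·(467 + j38)/(147 + j121)

Z_in ≈ 297 − j206 Ω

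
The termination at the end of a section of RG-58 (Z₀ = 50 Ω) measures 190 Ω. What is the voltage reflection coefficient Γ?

Γ = (Z_L − Z_0)/(Z_L + Z_0) = (190 − 50)/(190 + 50) = 140/240

Γ = 0.583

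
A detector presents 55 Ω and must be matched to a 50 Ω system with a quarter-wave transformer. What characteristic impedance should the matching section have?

Z_qwt = √(Z_0·R_L) = √(50 × 55) = √2750

Z_qwt ≈ 52.4 Ω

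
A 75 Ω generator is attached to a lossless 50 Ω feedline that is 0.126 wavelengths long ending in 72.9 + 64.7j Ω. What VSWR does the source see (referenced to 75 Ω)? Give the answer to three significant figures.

VSWR ≈ 2.42

βl = 2π × 0.126 = 45.4°
tan(βl) = 1.01
Z_in = Z_0·(Z_L + jZ_0·tanβl)/(Z_0 + jZ_L·tanβl) = 64.9 − j63 Ω
Γ_s = (Z_in − Z_s)/(Z_in + Z_s) = (-10.1 − j63)/(140 − j63), |Γ_s| = 0.416
VSWR = (1 + |Γ_s|)/(1 − |Γ_s|)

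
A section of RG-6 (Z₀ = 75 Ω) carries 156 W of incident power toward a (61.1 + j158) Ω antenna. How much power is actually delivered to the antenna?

P_delivered ≈ 65.8 W

|Γ| = |(-13.9 + j158)/(136.1 + j158)| = 0.761
|Γ|² = 0.578
P_refl = |Γ|²·P_inc = 90.2 W, P_del = (1 − |Γ|²)·P_inc = 65.8 W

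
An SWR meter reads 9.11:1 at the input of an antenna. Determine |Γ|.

|Γ| = (S − 1)/(S + 1) = (9.11 − 1)/(9.11 + 1) = 8.11/10.1

|Γ| ≈ 0.802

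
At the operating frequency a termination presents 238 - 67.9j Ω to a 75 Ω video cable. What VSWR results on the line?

VSWR ≈ 3.46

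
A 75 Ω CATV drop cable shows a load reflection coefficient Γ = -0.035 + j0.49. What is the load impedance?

Z_L = Z_0·(1 + Γ)/(1 − Γ) = 75·(0.965 + j0.49)/(1.03 − j0.49)

Z_L ≈ 43.4 + j56.1 Ω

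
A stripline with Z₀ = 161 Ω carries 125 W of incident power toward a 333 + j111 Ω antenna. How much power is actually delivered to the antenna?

|Γ| = |(172 + j111)/(494 + j111)| = 0.404
|Γ|² = 0.163
P_refl = |Γ|²·P_inc = 20.4 W, P_del = (1 − |Γ|²)·P_inc = 105 W

P_delivered ≈ 105 W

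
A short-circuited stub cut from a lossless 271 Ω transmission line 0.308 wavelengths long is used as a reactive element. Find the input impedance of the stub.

βl = 2π × 0.308 = 111°
tan(βl) = -2.62
For a short-circuited stub, Z_in = jZ_0·tan(βl)

Z_in ≈ −j710 Ω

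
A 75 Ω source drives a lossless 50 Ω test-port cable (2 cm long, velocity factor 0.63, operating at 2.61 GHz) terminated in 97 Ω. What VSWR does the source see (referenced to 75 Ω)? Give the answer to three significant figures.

λ = v/f = 0.63·c / 2.61 GHz = 0.0724 m
βl = 2π·l/λ = 2π × 0.276 = 99.4°
tan(βl) = -6.02
Z_in = Z_0·(Z_L + jZ_0·tanβl)/(Z_0 + jZ_L·tanβl) = 26.3 + j6.05 Ω
Γ_s = (Z_in − Z_s)/(Z_in + Z_s) = (-48.7 + j6.05)/(101 + j6.05), |Γ_s| = 0.484
VSWR = (1 + |Γ_s|)/(1 − |Γ_s|)

VSWR ≈ 2.87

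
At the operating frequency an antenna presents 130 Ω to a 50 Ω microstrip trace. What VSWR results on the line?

For a purely resistive load, VSWR = R_L/Z_0 or Z_0/R_L (whichever > 1) = 130/50

VSWR ≈ 2.6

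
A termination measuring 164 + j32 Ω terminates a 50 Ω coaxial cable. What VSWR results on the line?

VSWR ≈ 3.42

Γ = (Z_L − Z_0)/(Z_L + Z_0) = (114 + j32)/(214 + j32)
|Γ| = 118/216 = 0.547
VSWR = (1 + |Γ|)/(1 − |Γ|) = 1.55/0.453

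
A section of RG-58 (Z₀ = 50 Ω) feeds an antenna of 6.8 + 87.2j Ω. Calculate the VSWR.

Γ = (Z_L − Z_0)/(Z_L + Z_0) = (-43.2 + j87.2)/(56.8 + j87.2)
|Γ| = 97.3/104 = 0.935
VSWR = (1 + |Γ|)/(1 − |Γ|) = 1.94/0.0649

VSWR ≈ 29.8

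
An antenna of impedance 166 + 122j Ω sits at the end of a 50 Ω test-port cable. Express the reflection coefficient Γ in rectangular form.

Γ ≈ 0.649 + j0.198

Γ = (Z_L − Z_0)/(Z_L + Z_0) = (116 + j122)/(216 + j122)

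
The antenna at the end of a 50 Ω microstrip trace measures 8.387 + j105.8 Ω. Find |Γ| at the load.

Γ = (Z_L − Z_0)/(Z_L + Z_0) = (-41.61 + j105.8)/(58.39 + j105.8)
|Γ| = 114/121

|Γ| ≈ 0.941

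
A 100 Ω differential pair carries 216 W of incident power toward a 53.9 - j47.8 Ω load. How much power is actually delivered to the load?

|Γ| = |(-46.1 − j47.8)/(153.9 − j47.8)| = 0.412
|Γ|² = 0.17
P_refl = |Γ|²·P_inc = 36.7 W, P_del = (1 − |Γ|²)·P_inc = 179 W

P_delivered ≈ 179 W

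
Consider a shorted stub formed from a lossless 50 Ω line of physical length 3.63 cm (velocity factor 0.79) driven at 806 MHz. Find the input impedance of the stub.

λ = v/f = 0.79·c / 806 MHz = 0.294 m
βl = 2π·l/λ = 2π × 0.123 = 44.4°
tan(βl) = 0.981
For a shorted stub, Z_in = jZ_0·tan(βl)

Z_in ≈ +j49 Ω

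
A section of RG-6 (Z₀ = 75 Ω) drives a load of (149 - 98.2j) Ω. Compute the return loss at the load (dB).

Γ = (74 − j98.2)/(224 − j98.2), |Γ| = 0.503
RL = −20·log₁₀|Γ| = −20·log₁₀(0.503)

RL ≈ 5.97 dB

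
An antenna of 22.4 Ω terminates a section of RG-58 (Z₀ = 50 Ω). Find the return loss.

Γ = (22.4 − 50)/(22.4 + 50) = -0.381
RL = −20·log₁₀|Γ| = −20·log₁₀(0.381)

RL ≈ 8.38 dB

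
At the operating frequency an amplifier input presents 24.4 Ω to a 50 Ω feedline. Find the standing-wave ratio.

VSWR ≈ 2.05

Γ = (24.4 − 50)/(24.4 + 50) = -0.344
VSWR = (1 + 0.344)/(1 − 0.344)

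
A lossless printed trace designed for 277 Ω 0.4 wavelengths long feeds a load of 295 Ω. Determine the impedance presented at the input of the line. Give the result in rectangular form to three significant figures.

Z_in ≈ 282 + j16.9 Ω

βl = 2π × 0.4 = 144°
tan(βl) = tan(144°) = -0.727
Z_in = Z_0·(Z_L + jZ_0·tanβl)/(Z_0 + jZ_L·tanβl)
     = 277·(295 − j201)/(277 − j214)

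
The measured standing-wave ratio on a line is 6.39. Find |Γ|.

|Γ| = (S − 1)/(S + 1) = (6.39 − 1)/(6.39 + 1) = 5.39/7.39

|Γ| ≈ 0.729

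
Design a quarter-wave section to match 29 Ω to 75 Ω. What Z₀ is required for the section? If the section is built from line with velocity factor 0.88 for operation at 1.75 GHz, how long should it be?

Z_qwt = √(Z_0·R_L) = √(75 × 29) = √2175
λ = 0.88·c/f = 0.151 m, so l = λ/4 = 0.0377 m

Z_qwt ≈ 46.6 Ω; length ≈ 3.77 cm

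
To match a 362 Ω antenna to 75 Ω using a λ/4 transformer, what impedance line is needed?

Z_qwt ≈ 165 Ω

Z_qwt = √(Z_0·R_L) = √(75 × 362) = √27150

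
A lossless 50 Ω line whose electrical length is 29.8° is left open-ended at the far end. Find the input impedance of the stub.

tan(βl) = 0.573
For an open-ended stub, Z_in = −jZ_0·cot(βl) = −jZ_0/tan(βl)

Z_in ≈ −j87.3 Ω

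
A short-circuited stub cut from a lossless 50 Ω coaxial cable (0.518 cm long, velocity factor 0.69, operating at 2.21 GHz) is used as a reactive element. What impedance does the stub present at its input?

Z_in ≈ +j18.1 Ω

λ = v/f = 0.69·c / 2.21 GHz = 0.0937 m
βl = 2π·l/λ = 2π × 0.0553 = 19.9°
tan(βl) = 0.362
For a short-circuited stub, Z_in = jZ_0·tan(βl)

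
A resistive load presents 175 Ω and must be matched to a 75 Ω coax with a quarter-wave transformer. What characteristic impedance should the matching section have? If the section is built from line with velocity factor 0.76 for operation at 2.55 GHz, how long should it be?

Z_qwt ≈ 115 Ω; length ≈ 2.24 cm

Z_qwt = √(Z_0·R_L) = √(75 × 175) = √13120
λ = 0.76·c/f = 0.0894 m, so l = λ/4 = 0.0224 m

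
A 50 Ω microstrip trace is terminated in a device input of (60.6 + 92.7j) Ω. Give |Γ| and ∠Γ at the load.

Γ = (Z_L − Z_0)/(Z_L + Z_0) = (10.6 + j92.7)/(110.6 + j92.7)
|Γ| = 93.3/144 = 0.647

Γ ≈ 0.647 ∠ 43.5°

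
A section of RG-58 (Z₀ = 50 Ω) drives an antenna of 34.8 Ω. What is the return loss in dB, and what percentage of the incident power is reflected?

Γ = (34.8 − 50)/(34.8 + 50) = -0.179
RL = −20·log₁₀(0.179) = 14.9 dB
P_refl/P_inc = |Γ|² = 0.0321

RL ≈ 14.9 dB; 3.21% of incident power reflected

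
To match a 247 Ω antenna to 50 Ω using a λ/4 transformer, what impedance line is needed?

Z_qwt = √(Z_0·R_L) = √(50 × 247) = √12350

Z_qwt ≈ 111 Ω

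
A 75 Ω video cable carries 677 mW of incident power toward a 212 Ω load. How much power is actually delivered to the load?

P_delivered ≈ 523 mW

Γ = (212 − 75)/(212 + 75) = 0.477
|Γ|² = 0.228
P_refl = |Γ|²·P_inc = 154 mW, P_del = (1 − |Γ|²)·P_inc = 523 mW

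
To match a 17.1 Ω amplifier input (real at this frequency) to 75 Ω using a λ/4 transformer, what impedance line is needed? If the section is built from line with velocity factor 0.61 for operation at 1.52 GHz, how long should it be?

Z_qwt = √(Z_0·R_L) = √(75 × 17.1) = √1282
λ = 0.61·c/f = 0.12 m, so l = λ/4 = 0.0301 m

Z_qwt ≈ 35.8 Ω; length ≈ 3.01 cm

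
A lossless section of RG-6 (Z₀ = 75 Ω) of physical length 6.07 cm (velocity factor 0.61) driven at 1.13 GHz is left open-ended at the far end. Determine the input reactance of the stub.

λ = v/f = 0.61·c / 1.13 GHz = 0.162 m
βl = 2π·l/λ = 2π × 0.375 = 135°
tan(βl) = -1
For an open-ended stub, Z_in = −jZ_0·cot(βl) = −jZ_0/tan(βl)

X_in ≈ 74.8 Ω (inductive)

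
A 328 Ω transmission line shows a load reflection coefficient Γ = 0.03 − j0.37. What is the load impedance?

Z_L ≈ 262 − j225 Ω

Z_L = Z_0·(1 + Γ)/(1 − Γ) = 328·(1.03 − j0.37)/(0.97 + j0.37)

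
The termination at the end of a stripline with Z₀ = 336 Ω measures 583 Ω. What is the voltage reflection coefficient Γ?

Γ = (Z_L − Z_0)/(Z_L + Z_0) = (583 − 336)/(583 + 336) = 247/919

Γ = 0.269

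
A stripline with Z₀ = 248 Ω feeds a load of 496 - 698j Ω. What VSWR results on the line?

VSWR ≈ 6.3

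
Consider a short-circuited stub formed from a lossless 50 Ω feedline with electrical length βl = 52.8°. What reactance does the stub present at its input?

X_in ≈ 65.9 Ω (inductive)

tan(βl) = 1.32
For a short-circuited stub, Z_in = jZ_0·tan(βl)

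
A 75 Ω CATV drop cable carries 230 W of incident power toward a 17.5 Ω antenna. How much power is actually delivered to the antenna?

P_delivered ≈ 141 W

Γ = (17.5 − 75)/(17.5 + 75) = -0.622
|Γ|² = 0.386
P_refl = |Γ|²·P_inc = 88.9 W, P_del = (1 − |Γ|²)·P_inc = 141 W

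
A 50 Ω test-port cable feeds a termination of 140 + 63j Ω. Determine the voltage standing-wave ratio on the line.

VSWR ≈ 3.43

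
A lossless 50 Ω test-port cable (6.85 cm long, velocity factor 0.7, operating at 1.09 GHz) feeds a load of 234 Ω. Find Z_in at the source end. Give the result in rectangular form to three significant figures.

Z_in ≈ 16.7 + j36.3 Ω

λ = v/f = 0.7·c / 1.09 GHz = 0.193 m
βl = 2π·l/λ = 2π × 0.356 = 128°
tan(βl) = tan(128°) = -1.28
Z_in = Z_0·(Z_L + jZ_0·tanβl)/(Z_0 + jZ_L·tanβl)
     = 50·(234 − j64)/(50 − j300)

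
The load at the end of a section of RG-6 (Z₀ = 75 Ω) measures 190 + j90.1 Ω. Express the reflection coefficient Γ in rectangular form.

Γ = (Z_L − Z_0)/(Z_L + Z_0) = (115 + j90.1)/(265 + j90.1)

Γ ≈ 0.493 + j0.173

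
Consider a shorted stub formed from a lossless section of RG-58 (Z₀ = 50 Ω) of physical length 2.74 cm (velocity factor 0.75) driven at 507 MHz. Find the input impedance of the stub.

λ = v/f = 0.75·c / 507 MHz = 0.444 m
βl = 2π·l/λ = 2π × 0.0617 = 22.2°
tan(βl) = 0.409
For a shorted stub, Z_in = jZ_0·tan(βl)

Z_in ≈ +j20.4 Ω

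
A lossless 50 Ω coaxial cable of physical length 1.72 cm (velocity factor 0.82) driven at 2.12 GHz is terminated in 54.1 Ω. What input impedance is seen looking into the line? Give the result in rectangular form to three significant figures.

Z_in ≈ 48.7 − j3.68 Ω

λ = v/f = 0.82·c / 2.12 GHz = 0.116 m
βl = 2π·l/λ = 2π × 0.148 = 53.4°
tan(βl) = tan(53.4°) = 1.34
Z_in = Z_0·(Z_L + jZ_0·tanβl)/(Z_0 + jZ_L·tanβl)
     = 50·(54.1 + j67.2)/(50 + j72.7)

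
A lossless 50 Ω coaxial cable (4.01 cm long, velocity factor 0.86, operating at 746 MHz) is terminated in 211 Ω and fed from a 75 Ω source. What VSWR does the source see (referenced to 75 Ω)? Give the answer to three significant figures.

λ = v/f = 0.86·c / 746 MHz = 0.346 m
βl = 2π·l/λ = 2π × 0.116 = 41.7°
tan(βl) = 0.892
Z_in = Z_0·(Z_L + jZ_0·tanβl)/(Z_0 + jZ_L·tanβl) = 25 − j49.4 Ω
Γ_s = (Z_in − Z_s)/(Z_in + Z_s) = (-50 − j49.4)/(100 − j49.4), |Γ_s| = 0.631
VSWR = (1 + |Γ_s|)/(1 − |Γ_s|)

VSWR ≈ 4.41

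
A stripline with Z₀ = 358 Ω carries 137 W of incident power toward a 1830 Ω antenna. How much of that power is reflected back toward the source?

P_reflected ≈ 62 W

Γ = (1830 − 358)/(1830 + 358) = 0.673
|Γ|² = 0.453
P_refl = |Γ|²·P_inc = 62 W, P_del = (1 − |Γ|²)·P_inc = 75 W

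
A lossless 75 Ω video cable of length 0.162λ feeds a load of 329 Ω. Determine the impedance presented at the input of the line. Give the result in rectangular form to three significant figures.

Z_in ≈ 23.2 − j43 Ω

βl = 2π × 0.162 = 58.3°
tan(βl) = tan(58.3°) = 1.62
Z_in = Z_0·(Z_L + jZ_0·tanβl)/(Z_0 + jZ_L·tanβl)
     = 75·(329 + j122)/(75 + j533)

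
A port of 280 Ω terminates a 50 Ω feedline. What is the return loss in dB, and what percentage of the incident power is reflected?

Γ = (280 − 50)/(280 + 50) = 0.697
RL = −20·log₁₀(0.697) = 3.14 dB
P_refl/P_inc = |Γ|² = 0.486

RL ≈ 3.14 dB; 48.6% of incident power reflected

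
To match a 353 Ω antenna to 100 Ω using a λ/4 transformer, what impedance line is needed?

Z_qwt ≈ 188 Ω

Z_qwt = √(Z_0·R_L) = √(100 × 353) = √35300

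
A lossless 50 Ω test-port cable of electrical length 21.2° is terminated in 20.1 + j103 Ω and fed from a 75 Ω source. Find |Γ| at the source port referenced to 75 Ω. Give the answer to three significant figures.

tan(βl) = 0.388
Z_in = Z_0·(Z_L + jZ_0·tanβl)/(Z_0 + jZ_L·tanβl) = 357 + j332 Ω
Γ_s = (Z_in − Z_s)/(Z_in + Z_s) = (282 + j332)/(432 + j332), |Γ_s| = 0.799

|Γ| ≈ 0.799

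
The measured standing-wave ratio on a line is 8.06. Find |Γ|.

|Γ| ≈ 0.779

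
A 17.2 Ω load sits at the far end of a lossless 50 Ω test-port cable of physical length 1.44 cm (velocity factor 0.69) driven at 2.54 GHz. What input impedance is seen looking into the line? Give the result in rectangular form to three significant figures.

Z_in ≈ 58.8 + j60 Ω

λ = v/f = 0.69·c / 2.54 GHz = 0.0815 m
βl = 2π·l/λ = 2π × 0.177 = 63.6°
tan(βl) = tan(63.6°) = 2.02
Z_in = Z_0·(Z_L + jZ_0·tanβl)/(Z_0 + jZ_L·tanβl)
     = 50·(17.2 + j101)/(50 + j34.7)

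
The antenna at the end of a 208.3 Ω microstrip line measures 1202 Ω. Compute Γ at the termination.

Γ = 0.705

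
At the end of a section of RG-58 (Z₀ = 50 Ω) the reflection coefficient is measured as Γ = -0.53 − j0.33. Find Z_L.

Z_L = Z_0·(1 + Γ)/(1 − Γ) = 50·(0.47 − j0.33)/(1.53 + j0.33)

Z_L ≈ 12.5 − j13.5 Ω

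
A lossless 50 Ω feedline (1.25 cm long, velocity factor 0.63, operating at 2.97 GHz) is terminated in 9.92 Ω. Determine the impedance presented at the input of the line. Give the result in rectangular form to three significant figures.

λ = v/f = 0.63·c / 2.97 GHz = 0.0636 m
βl = 2π·l/λ = 2π × 0.196 = 70.7°
tan(βl) = tan(70.7°) = 2.86
Z_in = Z_0·(Z_L + jZ_0·tanβl)/(Z_0 + jZ_L·tanβl)
     = 50·(9.92 + j143)/(50 + j28.3)

Z_in ≈ 68.8 + j104 Ω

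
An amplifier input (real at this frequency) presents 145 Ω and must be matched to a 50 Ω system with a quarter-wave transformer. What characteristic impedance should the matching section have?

Z_qwt = √(Z_0·R_L) = √(50 × 145) = √7250

Z_qwt ≈ 85.1 Ω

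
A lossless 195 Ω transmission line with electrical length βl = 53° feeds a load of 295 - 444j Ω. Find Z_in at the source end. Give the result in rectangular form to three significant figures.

tan(βl) = tan(53°) = 1.33
Z_in = Z_0·(Z_L + jZ_0·tanβl)/(Z_0 + jZ_L·tanβl)
     = 195·(295 − j185)/(784 + j391)

Z_in ≈ 40.3 − j66.2 Ω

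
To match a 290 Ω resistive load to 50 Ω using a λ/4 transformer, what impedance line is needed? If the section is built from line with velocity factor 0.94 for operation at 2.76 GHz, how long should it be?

Z_qwt ≈ 120 Ω; length ≈ 2.55 cm

Z_qwt = √(Z_0·R_L) = √(50 × 290) = √14500
λ = 0.94·c/f = 0.102 m, so l = λ/4 = 0.0255 m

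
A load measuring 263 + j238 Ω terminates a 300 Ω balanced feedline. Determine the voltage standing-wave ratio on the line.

VSWR ≈ 2.3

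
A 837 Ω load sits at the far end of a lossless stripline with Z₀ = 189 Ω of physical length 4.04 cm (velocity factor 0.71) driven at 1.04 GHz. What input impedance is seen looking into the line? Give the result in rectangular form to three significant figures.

λ = v/f = 0.71·c / 1.04 GHz = 0.205 m
βl = 2π·l/λ = 2π × 0.197 = 71°
tan(βl) = tan(71°) = 2.91
Z_in = Z_0·(Z_L + jZ_0·tanβl)/(Z_0 + jZ_L·tanβl)
     = 189·(837 + j549)/(189 + j2430)

Z_in ≈ 47.4 − j61.3 Ω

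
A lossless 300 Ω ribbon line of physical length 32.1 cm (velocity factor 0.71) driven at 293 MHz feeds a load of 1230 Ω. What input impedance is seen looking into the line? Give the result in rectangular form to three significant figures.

λ = v/f = 0.71·c / 293 MHz = 0.727 m
βl = 2π·l/λ = 2π × 0.442 = 159°
tan(βl) = tan(159°) = -0.385
Z_in = Z_0·(Z_L + jZ_0·tanβl)/(Z_0 + jZ_L·tanβl)
     = 300·(1230 − j115)/(300 − j473)

Z_in ≈ 405 + j523 Ω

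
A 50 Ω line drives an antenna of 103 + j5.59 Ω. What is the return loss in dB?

RL ≈ 9.17 dB

Γ = (53 + j5.59)/(153 + j5.59), |Γ| = 0.348
RL = −20·log₁₀|Γ| = −20·log₁₀(0.348)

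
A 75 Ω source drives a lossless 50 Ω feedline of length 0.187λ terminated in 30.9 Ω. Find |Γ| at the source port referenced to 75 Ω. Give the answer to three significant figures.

βl = 2π × 0.187 = 67.3°
tan(βl) = 2.39
Z_in = Z_0·(Z_L + jZ_0·tanβl)/(Z_0 + jZ_L·tanβl) = 65.2 + j23.2 Ω
Γ_s = (Z_in − Z_s)/(Z_in + Z_s) = (-9.78 + j23.2)/(140 + j23.2), |Γ_s| = 0.177

|Γ| ≈ 0.177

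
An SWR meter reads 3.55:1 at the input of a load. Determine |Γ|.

|Γ| ≈ 0.56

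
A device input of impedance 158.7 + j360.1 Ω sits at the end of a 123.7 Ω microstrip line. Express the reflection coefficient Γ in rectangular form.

Γ = (Z_L − Z_0)/(Z_L + Z_0) = (35 + j360.1)/(282.4 + j360.1)

Γ ≈ 0.666 + j0.425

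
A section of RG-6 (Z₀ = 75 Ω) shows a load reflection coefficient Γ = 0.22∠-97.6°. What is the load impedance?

Z_L = Z_0·(1 + Γ)/(1 − Γ) = 75·(0.971 − j0.218)/(1.03 + j0.218)

Z_L ≈ 64.5 − j29.6 Ω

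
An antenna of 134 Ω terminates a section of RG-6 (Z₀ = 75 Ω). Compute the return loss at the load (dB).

Γ = (134 − 75)/(134 + 75) = 0.282
RL = −20·log₁₀|Γ| = −20·log₁₀(0.282)

RL ≈ 11 dB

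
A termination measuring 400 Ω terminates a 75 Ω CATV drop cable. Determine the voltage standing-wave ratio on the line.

Γ = (400 − 75)/(400 + 75) = 0.684
VSWR = (1 + 0.684)/(1 − 0.684)

VSWR ≈ 5.33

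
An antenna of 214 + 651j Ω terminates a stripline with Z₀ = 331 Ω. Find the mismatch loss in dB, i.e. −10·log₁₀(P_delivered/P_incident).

Γ = (-117 + j651)/(545 + j651), |Γ| = 0.779
|Γ|² = 0.607, so P_del/P_inc = 1 − |Γ|² = 0.393
ML = −10·log₁₀(1 − |Γ|²)

mismatch loss ≈ 4.06 dB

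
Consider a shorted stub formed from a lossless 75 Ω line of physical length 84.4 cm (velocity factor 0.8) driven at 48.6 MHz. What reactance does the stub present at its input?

X_in ≈ 138 Ω (inductive)

λ = v/f = 0.8·c / 48.6 MHz = 4.94 m
βl = 2π·l/λ = 2π × 0.171 = 61.5°
tan(βl) = 1.84
For a shorted stub, Z_in = jZ_0·tan(βl)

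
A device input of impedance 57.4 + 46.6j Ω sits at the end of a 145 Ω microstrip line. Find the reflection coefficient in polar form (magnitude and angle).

Γ ≈ 0.478 ∠ 139°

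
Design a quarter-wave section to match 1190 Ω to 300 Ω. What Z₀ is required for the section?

Z_qwt = √(Z_0·R_L) = √(300 × 1190) = √357000

Z_qwt ≈ 597 Ω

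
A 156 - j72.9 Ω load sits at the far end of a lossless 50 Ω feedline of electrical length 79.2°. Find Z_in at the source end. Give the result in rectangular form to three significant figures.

tan(βl) = tan(79.2°) = 5.24
Z_in = Z_0·(Z_L + jZ_0·tanβl)/(Z_0 + jZ_L·tanβl)
     = 50·(156 + j189)/(432 + j818)

Z_in ≈ 13 − j2.68 Ω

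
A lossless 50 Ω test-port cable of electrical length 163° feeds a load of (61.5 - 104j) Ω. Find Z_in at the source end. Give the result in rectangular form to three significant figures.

Z_in ≈ 245 − j74.1 Ω

tan(βl) = tan(163°) = -0.306
Z_in = Z_0·(Z_L + jZ_0·tanβl)/(Z_0 + jZ_L·tanβl)
     = 50·(61.5 − j119)/(18.2 − j18.8)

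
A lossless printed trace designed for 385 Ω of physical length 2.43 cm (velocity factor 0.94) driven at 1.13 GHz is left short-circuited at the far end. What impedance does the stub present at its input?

λ = v/f = 0.94·c / 1.13 GHz = 0.25 m
βl = 2π·l/λ = 2π × 0.0974 = 35.1°
tan(βl) = 0.702
For a short-circuited stub, Z_in = jZ_0·tan(βl)

Z_in ≈ +j270 Ω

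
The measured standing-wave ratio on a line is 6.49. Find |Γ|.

|Γ| ≈ 0.733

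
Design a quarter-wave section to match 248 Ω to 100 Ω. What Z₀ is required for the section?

Z_qwt ≈ 157 Ω

Z_qwt = √(Z_0·R_L) = √(100 × 248) = √24800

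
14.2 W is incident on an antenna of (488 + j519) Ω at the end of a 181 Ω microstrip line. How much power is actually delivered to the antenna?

|Γ| = |(307 + j519)/(669 + j519)| = 0.712
|Γ|² = 0.507
P_refl = |Γ|²·P_inc = 7.2 W, P_del = (1 − |Γ|²)·P_inc = 7 W

P_delivered ≈ 7 W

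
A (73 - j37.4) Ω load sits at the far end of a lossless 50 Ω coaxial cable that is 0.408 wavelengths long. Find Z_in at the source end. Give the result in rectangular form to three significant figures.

βl = 2π × 0.408 = 147°
tan(βl) = tan(147°) = -0.652
Z_in = Z_0·(Z_L + jZ_0·tanβl)/(Z_0 + jZ_L·tanβl)
     = 50·(73 − j70)/(25.6 − j47.6)

Z_in ≈ 89 + j28.8 Ω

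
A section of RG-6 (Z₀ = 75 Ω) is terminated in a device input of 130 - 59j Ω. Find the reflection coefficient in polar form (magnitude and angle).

Γ ≈ 0.378 ∠ -31°

Γ = (Z_L − Z_0)/(Z_L + Z_0) = (55 − j59)/(205 − j59)
|Γ| = 80.7/213 = 0.378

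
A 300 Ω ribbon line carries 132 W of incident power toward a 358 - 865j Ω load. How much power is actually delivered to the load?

|Γ| = |(58 − j865)/(658 − j865)| = 0.798
|Γ|² = 0.636
P_refl = |Γ|²·P_inc = 84 W, P_del = (1 − |Γ|²)·P_inc = 48 W

P_delivered ≈ 48 W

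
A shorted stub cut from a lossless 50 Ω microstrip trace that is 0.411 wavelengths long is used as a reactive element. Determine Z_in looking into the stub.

βl = 2π × 0.411 = 148°
tan(βl) = -0.626
For a shorted stub, Z_in = jZ_0·tan(βl)

Z_in ≈ −j31.3 Ω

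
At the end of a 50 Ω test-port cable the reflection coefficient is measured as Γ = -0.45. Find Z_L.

Z_L ≈ 19 Ω

Z_L = Z_0·(1 + Γ)/(1 − Γ) = 50·(0.55)/(1.45)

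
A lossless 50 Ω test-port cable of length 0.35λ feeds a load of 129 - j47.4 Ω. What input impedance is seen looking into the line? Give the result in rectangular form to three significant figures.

Z_in ≈ 29.4 + j38.9 Ω

βl = 2π × 0.35 = 126°
tan(βl) = tan(126°) = -1.38
Z_in = Z_0·(Z_L + jZ_0·tanβl)/(Z_0 + jZ_L·tanβl)
     = 50·(129 − j116)/(-15.2 − j178)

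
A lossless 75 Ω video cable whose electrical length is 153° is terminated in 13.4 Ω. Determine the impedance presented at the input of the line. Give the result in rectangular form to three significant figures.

tan(βl) = tan(153°) = -0.51
Z_in = Z_0·(Z_L + jZ_0·tanβl)/(Z_0 + jZ_L·tanβl)
     = 75·(13.4 − j38.2)/(75 − j6.83)

Z_in ≈ 16.7 − j36.7 Ω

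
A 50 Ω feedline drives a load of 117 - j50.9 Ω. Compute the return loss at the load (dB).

Γ = (67 − j50.9)/(167 − j50.9), |Γ| = 0.482
RL = −20·log₁₀|Γ| = −20·log₁₀(0.482)

RL ≈ 6.34 dB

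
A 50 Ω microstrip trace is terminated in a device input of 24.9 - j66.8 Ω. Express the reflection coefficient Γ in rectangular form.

Γ ≈ 0.256 − j0.663

Γ = (Z_L − Z_0)/(Z_L + Z_0) = (-25.1 − j66.8)/(74.9 − j66.8)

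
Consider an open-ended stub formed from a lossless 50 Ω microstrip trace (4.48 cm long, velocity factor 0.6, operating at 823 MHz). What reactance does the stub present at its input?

X_in ≈ -14.6 Ω (capacitive)

λ = v/f = 0.6·c / 823 MHz = 0.219 m
βl = 2π·l/λ = 2π × 0.205 = 73.7°
tan(βl) = 3.43
For an open-ended stub, Z_in = −jZ_0·cot(βl) = −jZ_0/tan(βl)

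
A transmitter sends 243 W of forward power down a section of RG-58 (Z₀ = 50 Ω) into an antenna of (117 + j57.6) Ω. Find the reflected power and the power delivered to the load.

|Γ| = |(67 + j57.6)/(167 + j57.6)| = 0.5
|Γ|² = 0.25
P_refl = |Γ|²·P_inc = 60.8 W, P_del = (1 − |Γ|²)·P_inc = 182 W

P_reflected ≈ 60.8 W; P_delivered ≈ 182 W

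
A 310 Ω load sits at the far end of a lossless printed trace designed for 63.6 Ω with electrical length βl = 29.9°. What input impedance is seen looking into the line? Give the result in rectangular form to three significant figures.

tan(βl) = tan(29.9°) = 0.575
Z_in = Z_0·(Z_L + jZ_0·tanβl)/(Z_0 + jZ_L·tanβl)
     = 63.6·(310 + j36.6)/(63.6 + j178)

Z_in ≈ 46.6 − j94 Ω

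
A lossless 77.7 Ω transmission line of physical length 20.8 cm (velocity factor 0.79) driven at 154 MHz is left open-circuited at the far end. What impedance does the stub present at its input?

Z_in ≈ −j68.4 Ω

λ = v/f = 0.79·c / 154 MHz = 1.54 m
βl = 2π·l/λ = 2π × 0.135 = 48.7°
tan(βl) = 1.14
For an open-circuited stub, Z_in = −jZ_0·cot(βl) = −jZ_0/tan(βl)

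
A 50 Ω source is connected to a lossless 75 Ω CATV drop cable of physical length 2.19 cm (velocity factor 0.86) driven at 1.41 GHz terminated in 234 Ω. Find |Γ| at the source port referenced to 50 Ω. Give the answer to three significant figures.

|Γ| ≈ 0.558

λ = v/f = 0.86·c / 1.41 GHz = 0.183 m
βl = 2π·l/λ = 2π × 0.12 = 43.1°
tan(βl) = 0.935
Z_in = Z_0·(Z_L + jZ_0·tanβl)/(Z_0 + jZ_L·tanβl) = 46.1 − j64.4 Ω
Γ_s = (Z_in − Z_s)/(Z_in + Z_s) = (-3.9 − j64.4)/(96.1 − j64.4), |Γ_s| = 0.558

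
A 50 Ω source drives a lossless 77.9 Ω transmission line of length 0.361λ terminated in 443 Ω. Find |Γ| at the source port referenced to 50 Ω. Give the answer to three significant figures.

βl = 2π × 0.361 = 130°
tan(βl) = -1.19
Z_in = Z_0·(Z_L + jZ_0·tanβl)/(Z_0 + jZ_L·tanβl) = 22.8 + j61.9 Ω
Γ_s = (Z_in − Z_s)/(Z_in + Z_s) = (-27.2 + j61.9)/(72.8 + j61.9), |Γ_s| = 0.707

|Γ| ≈ 0.707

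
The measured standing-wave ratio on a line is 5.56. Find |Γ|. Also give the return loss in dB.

|Γ| ≈ 0.695; return loss ≈ 3.16 dB

|Γ| = (S − 1)/(S + 1) = (5.56 − 1)/(5.56 + 1) = 4.56/6.56
RL = −20·log₁₀|Γ| = −20·log₁₀(0.695)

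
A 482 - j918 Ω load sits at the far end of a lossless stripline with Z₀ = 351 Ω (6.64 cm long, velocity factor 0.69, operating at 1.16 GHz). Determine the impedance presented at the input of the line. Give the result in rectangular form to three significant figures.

λ = v/f = 0.69·c / 1.16 GHz = 0.178 m
βl = 2π·l/λ = 2π × 0.372 = 134°
tan(βl) = tan(134°) = -1.04
Z_in = Z_0·(Z_L + jZ_0·tanβl)/(Z_0 + jZ_L·tanβl)
     = 351·(482 − j1280)/(-601 − j500)

Z_in ≈ 202 + j581 Ω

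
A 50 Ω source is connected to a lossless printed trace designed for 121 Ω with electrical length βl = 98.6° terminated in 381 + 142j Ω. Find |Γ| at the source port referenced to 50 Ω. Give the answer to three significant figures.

tan(βl) = -6.61
Z_in = Z_0·(Z_L + jZ_0·tanβl)/(Z_0 + jZ_L·tanβl) = 33.4 + j4.25 Ω
Γ_s = (Z_in − Z_s)/(Z_in + Z_s) = (-16.6 + j4.25)/(83.4 + j4.25), |Γ_s| = 0.205

|Γ| ≈ 0.205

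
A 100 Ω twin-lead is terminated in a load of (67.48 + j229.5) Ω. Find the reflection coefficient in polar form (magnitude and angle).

Γ ≈ 0.816 ∠ 44.2°

Γ = (Z_L − Z_0)/(Z_L + Z_0) = (-32.52 + j229.5)/(167.5 + j229.5)
|Γ| = 232/284 = 0.816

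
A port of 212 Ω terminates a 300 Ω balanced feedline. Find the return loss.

Γ = (212 − 300)/(212 + 300) = -0.172
RL = −20·log₁₀|Γ| = −20·log₁₀(0.172)

RL ≈ 15.3 dB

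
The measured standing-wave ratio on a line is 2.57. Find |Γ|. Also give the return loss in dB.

|Γ| ≈ 0.44; return loss ≈ 7.14 dB

|Γ| = (S − 1)/(S + 1) = (2.57 − 1)/(2.57 + 1) = 1.57/3.57
RL = −20·log₁₀|Γ| = −20·log₁₀(0.44)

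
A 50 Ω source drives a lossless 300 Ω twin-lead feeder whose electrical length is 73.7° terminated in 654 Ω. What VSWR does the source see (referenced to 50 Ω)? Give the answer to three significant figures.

tan(βl) = 3.42
Z_in = Z_0·(Z_L + jZ_0·tanβl)/(Z_0 + jZ_L·tanβl) = 147 − j68 Ω
Γ_s = (Z_in − Z_s)/(Z_in + Z_s) = (96.7 − j68)/(197 − j68), |Γ_s| = 0.568
VSWR = (1 + |Γ_s|)/(1 − |Γ_s|)

VSWR ≈ 3.63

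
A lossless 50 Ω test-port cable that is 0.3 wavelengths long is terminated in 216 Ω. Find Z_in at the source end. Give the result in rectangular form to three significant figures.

βl = 2π × 0.3 = 108°
tan(βl) = tan(108°) = -3.08
Z_in = Z_0·(Z_L + jZ_0·tanβl)/(Z_0 + jZ_L·tanβl)
     = 50·(216 − j154)/(50 − j665)

Z_in ≈ 12.7 + j15.3 Ω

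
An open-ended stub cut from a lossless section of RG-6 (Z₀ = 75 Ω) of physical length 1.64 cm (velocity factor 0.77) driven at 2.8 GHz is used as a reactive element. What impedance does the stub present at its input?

λ = v/f = 0.77·c / 2.8 GHz = 0.0825 m
βl = 2π·l/λ = 2π × 0.199 = 71.6°
tan(βl) = 3
For an open-ended stub, Z_in = −jZ_0·cot(βl) = −jZ_0/tan(βl)

Z_in ≈ −j25 Ω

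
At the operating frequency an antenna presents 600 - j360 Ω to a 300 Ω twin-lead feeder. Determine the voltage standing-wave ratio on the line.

Γ = (Z_L − Z_0)/(Z_L + Z_0) = (300 − j360)/(900 − j360)
|Γ| = 469/969 = 0.483
VSWR = (1 + |Γ|)/(1 − |Γ|) = 1.48/0.517

VSWR ≈ 2.87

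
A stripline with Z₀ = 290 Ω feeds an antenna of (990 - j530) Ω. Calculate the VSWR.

VSWR ≈ 4.46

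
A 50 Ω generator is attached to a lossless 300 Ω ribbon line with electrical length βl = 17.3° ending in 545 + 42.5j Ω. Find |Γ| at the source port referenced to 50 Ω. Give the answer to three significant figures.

|Γ| ≈ 0.827

tan(βl) = 0.311
Z_in = Z_0·(Z_L + jZ_0·tanβl)/(Z_0 + jZ_L·tanβl) = 485 − j145 Ω
Γ_s = (Z_in − Z_s)/(Z_in + Z_s) = (435 − j145)/(535 − j145), |Γ_s| = 0.827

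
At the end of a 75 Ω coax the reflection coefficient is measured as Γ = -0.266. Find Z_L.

Z_L = Z_0·(1 + Γ)/(1 − Γ) = 75·(0.734)/(1.27)

Z_L ≈ 43.5 Ω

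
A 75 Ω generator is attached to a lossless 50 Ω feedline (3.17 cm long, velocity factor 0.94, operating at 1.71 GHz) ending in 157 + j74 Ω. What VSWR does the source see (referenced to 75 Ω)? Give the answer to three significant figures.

λ = v/f = 0.94·c / 1.71 GHz = 0.165 m
βl = 2π·l/λ = 2π × 0.192 = 69.2°
tan(βl) = 2.63
Z_in = Z_0·(Z_L + jZ_0·tanβl)/(Z_0 + jZ_L·tanβl) = 16.2 − j24.7 Ω
Γ_s = (Z_in − Z_s)/(Z_in + Z_s) = (-58.8 − j24.7)/(91.2 − j24.7), |Γ_s| = 0.674
VSWR = (1 + |Γ_s|)/(1 − |Γ_s|)

VSWR ≈ 5.14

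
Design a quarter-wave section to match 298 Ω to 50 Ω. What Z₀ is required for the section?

Z_qwt ≈ 122 Ω

Z_qwt = √(Z_0·R_L) = √(50 × 298) = √14900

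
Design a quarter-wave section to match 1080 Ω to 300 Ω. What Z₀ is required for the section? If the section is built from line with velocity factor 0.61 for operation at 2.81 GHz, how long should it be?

Z_qwt ≈ 569 Ω; length ≈ 1.63 cm

Z_qwt = √(Z_0·R_L) = √(300 × 1080) = √324000
λ = 0.61·c/f = 0.0651 m, so l = λ/4 = 0.0163 m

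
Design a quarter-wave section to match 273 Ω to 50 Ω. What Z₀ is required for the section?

Z_qwt = √(Z_0·R_L) = √(50 × 273) = √13650

Z_qwt ≈ 117 Ω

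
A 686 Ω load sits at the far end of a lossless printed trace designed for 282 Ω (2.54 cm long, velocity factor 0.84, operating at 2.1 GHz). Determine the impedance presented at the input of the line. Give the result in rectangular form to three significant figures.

λ = v/f = 0.84·c / 2.1 GHz = 0.12 m
βl = 2π·l/λ = 2π × 0.212 = 76.2°
tan(βl) = tan(76.2°) = 4.07
Z_in = Z_0·(Z_L + jZ_0·tanβl)/(Z_0 + jZ_L·tanβl)
     = 282·(686 + j1150)/(282 + j2790)

Z_in ≈ 122 − j57 Ω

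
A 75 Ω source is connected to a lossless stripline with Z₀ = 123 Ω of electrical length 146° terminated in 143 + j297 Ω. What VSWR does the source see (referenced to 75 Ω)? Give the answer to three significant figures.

VSWR ≈ 6.81

tan(βl) = -0.675
Z_in = Z_0·(Z_L + jZ_0·tanβl)/(Z_0 + jZ_L·tanβl) = 27.6 + j89.7 Ω
Γ_s = (Z_in − Z_s)/(Z_in + Z_s) = (-47.4 + j89.7)/(103 + j89.7), |Γ_s| = 0.744
VSWR = (1 + |Γ_s|)/(1 − |Γ_s|)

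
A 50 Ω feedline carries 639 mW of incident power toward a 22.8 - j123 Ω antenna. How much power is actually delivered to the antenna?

P_delivered ≈ 143 mW

|Γ| = |(-27.2 − j123)/(72.8 − j123)| = 0.881
|Γ|² = 0.777
P_refl = |Γ|²·P_inc = 496 mW, P_del = (1 − |Γ|²)·P_inc = 143 mW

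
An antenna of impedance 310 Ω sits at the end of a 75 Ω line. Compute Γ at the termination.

Γ = (Z_L − Z_0)/(Z_L + Z_0) = (310 − 75)/(310 + 75) = 235/385

Γ = 0.61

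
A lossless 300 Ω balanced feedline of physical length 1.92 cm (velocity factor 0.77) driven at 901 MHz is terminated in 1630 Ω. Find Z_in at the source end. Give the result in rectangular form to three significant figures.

Z_in ≈ 238 − j504 Ω

λ = v/f = 0.77·c / 901 MHz = 0.256 m
βl = 2π·l/λ = 2π × 0.0749 = 27°
tan(βl) = tan(27°) = 0.509
Z_in = Z_0·(Z_L + jZ_0·tanβl)/(Z_0 + jZ_L·tanβl)
     = 300·(1630 + j153)/(300 + j829)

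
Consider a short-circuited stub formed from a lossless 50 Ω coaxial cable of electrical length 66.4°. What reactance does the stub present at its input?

X_in ≈ 114 Ω (inductive)

tan(βl) = 2.29
For a short-circuited stub, Z_in = jZ_0·tan(βl)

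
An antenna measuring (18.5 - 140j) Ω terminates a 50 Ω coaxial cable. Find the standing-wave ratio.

Γ = (Z_L − Z_0)/(Z_L + Z_0) = (-31.5 − j140)/(68.5 − j140)
|Γ| = 144/156 = 0.921
VSWR = (1 + |Γ|)/(1 − |Γ|) = 1.92/0.0793

VSWR ≈ 24.2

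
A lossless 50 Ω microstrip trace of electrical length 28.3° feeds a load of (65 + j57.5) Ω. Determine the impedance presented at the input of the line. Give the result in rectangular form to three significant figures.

tan(βl) = tan(28.3°) = 0.538
Z_in = Z_0·(Z_L + jZ_0·tanβl)/(Z_0 + jZ_L·tanβl)
     = 50·(65 + j84.4)/(19 + j35)

Z_in ≈ 132 − j21 Ω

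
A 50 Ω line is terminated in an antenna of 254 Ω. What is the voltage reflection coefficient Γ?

Γ = 0.671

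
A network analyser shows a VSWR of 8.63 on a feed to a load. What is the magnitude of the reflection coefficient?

|Γ| ≈ 0.792

|Γ| = (S − 1)/(S + 1) = (8.63 − 1)/(8.63 + 1) = 7.63/9.63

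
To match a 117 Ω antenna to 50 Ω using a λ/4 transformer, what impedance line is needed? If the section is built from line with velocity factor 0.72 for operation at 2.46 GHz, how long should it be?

Z_qwt ≈ 76.5 Ω; length ≈ 2.2 cm

Z_qwt = √(Z_0·R_L) = √(50 × 117) = √5850
λ = 0.72·c/f = 0.0878 m, so l = λ/4 = 0.022 m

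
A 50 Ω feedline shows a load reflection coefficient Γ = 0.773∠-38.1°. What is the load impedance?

Z_L = Z_0·(1 + Γ)/(1 − Γ) = 50·(1.61 − j0.477)/(0.392 + j0.477)

Z_L ≈ 52.8 − j125 Ω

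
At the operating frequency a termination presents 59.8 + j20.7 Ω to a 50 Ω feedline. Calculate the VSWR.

Γ = (Z_L − Z_0)/(Z_L + Z_0) = (9.8 + j20.7)/(109.8 + j20.7)
|Γ| = 22.9/112 = 0.205
VSWR = (1 + |Γ|)/(1 − |Γ|) = 1.2/0.795

VSWR ≈ 1.52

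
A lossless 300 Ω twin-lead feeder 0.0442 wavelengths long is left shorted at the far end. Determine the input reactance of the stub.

βl = 2π × 0.0442 = 15.9°
tan(βl) = 0.285
For a shorted stub, Z_in = jZ_0·tan(βl)

X_in ≈ 85.5 Ω (inductive)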